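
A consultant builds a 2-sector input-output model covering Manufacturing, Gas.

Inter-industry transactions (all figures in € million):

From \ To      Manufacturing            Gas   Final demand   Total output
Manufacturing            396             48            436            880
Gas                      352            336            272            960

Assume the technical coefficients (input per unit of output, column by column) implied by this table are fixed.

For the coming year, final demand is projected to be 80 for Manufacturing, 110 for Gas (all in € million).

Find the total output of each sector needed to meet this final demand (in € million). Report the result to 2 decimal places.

Technical coefficients a_ij = z_ij / X_j:
  a_11 = 396/880 = 0.45, a_21 = 352/880 = 0.40
  a_12 = 48/960 = 0.05, a_22 = 336/960 = 0.35
I − A =
  [   0.55    -0.05]
  [  -0.40     0.65]
det(I−A) = (0.55)(0.65) − (-0.05)(-0.40) = 0.3375
adj(I−A) = [[0.65, 0.05], [0.40, 0.55]]
(I − A)⁻¹ = adj(I−A) / det(I−A) ≈
  [   1.9259     0.1481]
  [   1.1852     1.6296]
x = (I − A)⁻¹ d = adj(I−A)·d / det(I−A), with det(I−A) = 0.3375:
  x_1 = (0.65·80 + 0.05·110) / 0.3375 = 57.50 / 0.3375 ≈ 170.37
  x_2 = (0.40·80 + 0.55·110) / 0.3375 = 92.50 / 0.3375 ≈ 274.07

x_1 = 170.37, x_2 = 274.07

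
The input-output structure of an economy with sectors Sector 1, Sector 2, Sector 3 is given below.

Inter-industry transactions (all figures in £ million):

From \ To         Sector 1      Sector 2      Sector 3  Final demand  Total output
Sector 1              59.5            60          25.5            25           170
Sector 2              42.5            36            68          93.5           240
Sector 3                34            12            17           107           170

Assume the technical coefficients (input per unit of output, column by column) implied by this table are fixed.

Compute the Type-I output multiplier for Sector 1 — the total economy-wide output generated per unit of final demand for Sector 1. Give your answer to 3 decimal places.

m_1 = 3.238

Technical coefficients a_ij = z_ij / X_j:
  a_11 = 59.5/170 = 0.35, a_21 = 42.5/170 = 0.25, a_31 = 34/170 = 0.20
  a_12 = 60/240 = 0.25, a_22 = 36/240 = 0.15, a_32 = 12/240 = 0.05
  a_13 = 25.5/170 = 0.15, a_23 = 68/170 = 0.40, a_33 = 17/170 = 0.10
I − A =
  [   0.65    -0.25    -0.15]
  [  -0.25     0.85    -0.40]
  [  -0.20    -0.05     0.90]
Cofactors of I−A, C_ij = (−1)^(i+j)·(minor ij) (rows/columns in the sector order above):
  C_11 = (0.85)(0.90) − (-0.40)(-0.05) = 0.7450
  C_12 = −[(-0.25)(0.90) − (-0.40)(-0.20)] = 0.3050
  C_13 = (-0.25)(-0.05) − (0.85)(-0.20) = 0.1825
  C_21 = −[(-0.25)(0.90) − (-0.15)(-0.05)] = 0.2325
  C_22 = (0.65)(0.90) − (-0.15)(-0.20) = 0.5550
  C_23 = −[(0.65)(-0.05) − (-0.25)(-0.20)] = 0.0825
  C_31 = (-0.25)(-0.40) − (-0.15)(0.85) = 0.2275
  C_32 = −[(0.65)(-0.40) − (-0.15)(-0.25)] = 0.2975
  C_33 = (0.65)(0.85) − (-0.25)(-0.25) = 0.4900
det(I−A) = Σ_j (I−A)_1j·C_1j = (0.65)(0.7450) + (-0.25)(0.3050) + (-0.15)(0.1825) = 0.380625
adj(I−A) = Cᵀ =
  [ 0.7450   0.2325   0.2275]
  [ 0.3050   0.5550   0.2975]
  [ 0.1825   0.0825   0.4900]
(I − A)⁻¹ = adj(I−A) / det(I−A) ≈
  [   1.9573     0.6108     0.5977]
  [   0.8013     1.4581     0.7816]
  [   0.4795     0.2167     1.2874]
The output multiplier for sector j is the column-j sum of the Leontief inverse (I − A)⁻¹ = adj(I−A) / det(I−A).
Column 1 of adj(I−A): (0.7450, 0.3050, 0.1825); det(I−A) = 0.380625.
m_1 = (0.7450 + 0.3050 + 0.1825) / 0.380625 = 1.2325 / 0.380625 ≈ 3.238.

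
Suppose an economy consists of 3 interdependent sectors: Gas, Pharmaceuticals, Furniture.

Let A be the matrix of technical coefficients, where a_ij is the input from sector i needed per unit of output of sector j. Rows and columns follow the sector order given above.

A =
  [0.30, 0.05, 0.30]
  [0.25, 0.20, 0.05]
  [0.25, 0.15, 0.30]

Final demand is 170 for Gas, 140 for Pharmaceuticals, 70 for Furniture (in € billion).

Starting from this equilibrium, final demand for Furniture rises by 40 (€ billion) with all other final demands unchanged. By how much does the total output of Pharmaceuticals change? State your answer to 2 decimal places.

Δx_P = 14.37

I − A =
  [   0.70    -0.05    -0.30]
  [  -0.25     0.80    -0.05]
  [  -0.25    -0.15     0.70]
Cofactors of I−A, C_ij = (−1)^(i+j)·(minor ij) (rows/columns in the sector order above):
  C_11 = (0.80)(0.70) − (-0.05)(-0.15) = 0.5525
  C_12 = −[(-0.25)(0.70) − (-0.05)(-0.25)] = 0.1875
  C_13 = (-0.25)(-0.15) − (0.80)(-0.25) = 0.2375
  C_21 = −[(-0.05)(0.70) − (-0.30)(-0.15)] = 0.0800
  C_22 = (0.70)(0.70) − (-0.30)(-0.25) = 0.4150
  C_23 = −[(0.70)(-0.15) − (-0.05)(-0.25)] = 0.1175
  C_31 = (-0.05)(-0.05) − (-0.30)(0.80) = 0.2425
  C_32 = −[(0.70)(-0.05) − (-0.30)(-0.25)] = 0.1100
  C_33 = (0.70)(0.80) − (-0.05)(-0.25) = 0.5475
det(I−A) = Σ_j (I−A)_1j·C_1j = (0.70)(0.5525) + (-0.05)(0.1875) + (-0.30)(0.2375) = 0.306125
adj(I−A) = Cᵀ =
  [ 0.5525   0.0800   0.2425]
  [ 0.1875   0.4150   0.1100]
  [ 0.2375   0.1175   0.5475]
(I − A)⁻¹ = adj(I−A) / det(I−A) ≈
  [   1.8048     0.2613     0.7922]
  [   0.6125     1.3557     0.3593]
  [   0.7758     0.3838     1.7885]
Δx = (I − A)⁻¹ Δd with Δd having +40 in the Furniture component and 0 elsewhere.
So Δx_P = L_PF · (+40), where L_PF = adj(I−A)_PF / det(I−A) = 0.1100 / 0.306125.
Δx_P = 0.1100 × (+40) / 0.306125 = 4.40 / 0.306125 ≈ 14.37.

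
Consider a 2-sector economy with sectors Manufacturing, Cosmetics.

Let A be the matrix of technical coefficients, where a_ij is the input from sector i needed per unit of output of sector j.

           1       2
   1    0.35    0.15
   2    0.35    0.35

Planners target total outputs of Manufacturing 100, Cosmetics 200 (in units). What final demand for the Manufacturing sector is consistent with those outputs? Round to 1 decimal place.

d_1 = 35.0

I − A =
  [   0.65    -0.15]
  [  -0.35     0.65]
d = (I − A) x:
  d_1 = (+0.65)·100 + (-0.15)·200 = 35.0
  d_2 = (-0.35)·100 + (+0.65)·200 = 95.0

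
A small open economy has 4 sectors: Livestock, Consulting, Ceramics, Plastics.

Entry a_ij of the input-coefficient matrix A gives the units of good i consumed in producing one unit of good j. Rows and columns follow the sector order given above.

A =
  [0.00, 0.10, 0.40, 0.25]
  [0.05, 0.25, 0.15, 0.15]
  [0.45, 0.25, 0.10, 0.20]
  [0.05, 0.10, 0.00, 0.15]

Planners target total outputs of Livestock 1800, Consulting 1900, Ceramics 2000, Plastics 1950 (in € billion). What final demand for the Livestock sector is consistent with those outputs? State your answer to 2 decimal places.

I − A =
  [   1.00    -0.10    -0.40    -0.25]
  [  -0.05     0.75    -0.15    -0.15]
  [  -0.45    -0.25     0.90    -0.20]
  [  -0.05    -0.10     0.00     0.85]
d = (I − A) x:
  d_1 = (+1.00)·1800 + (-0.10)·1900 + (-0.40)·2000 + (-0.25)·1950 = 322.50
  d_2 = (-0.05)·1800 + (+0.75)·1900 + (-0.15)·2000 + (-0.15)·1950 = 742.50
  d_3 = (-0.45)·1800 + (-0.25)·1900 + (+0.90)·2000 + (-0.20)·1950 = 125.00
  d_4 = (-0.05)·1800 + (-0.10)·1900 + (+0.00)·2000 + (+0.85)·1950 = 1377.50

d_1 = 322.50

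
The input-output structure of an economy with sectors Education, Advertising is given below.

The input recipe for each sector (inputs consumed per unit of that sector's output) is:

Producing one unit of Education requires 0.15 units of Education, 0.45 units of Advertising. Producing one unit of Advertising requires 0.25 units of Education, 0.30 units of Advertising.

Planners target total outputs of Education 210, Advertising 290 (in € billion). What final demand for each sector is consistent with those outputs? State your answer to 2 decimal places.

I − A =
  [   0.85    -0.25]
  [  -0.45     0.70]
d = (I − A) x:
  d_E = (+0.85)·210 + (-0.25)·290 = 106.00
  d_A = (-0.45)·210 + (+0.70)·290 = 108.50

d_E = 106.00, d_A = 108.50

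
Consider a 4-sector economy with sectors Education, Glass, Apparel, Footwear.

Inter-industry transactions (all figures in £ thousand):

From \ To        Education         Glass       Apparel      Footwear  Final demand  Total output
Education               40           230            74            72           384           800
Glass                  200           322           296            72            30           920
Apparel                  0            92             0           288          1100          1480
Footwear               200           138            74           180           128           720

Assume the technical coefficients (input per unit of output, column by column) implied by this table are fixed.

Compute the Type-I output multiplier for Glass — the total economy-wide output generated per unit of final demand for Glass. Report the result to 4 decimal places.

Technical coefficients a_ij = z_ij / X_j:
  a_EE = 40/800 = 0.05, a_GE = 200/800 = 0.25, a_AE = 0/800 = 0.00, a_FE = 200/800 = 0.25
  a_EG = 230/920 = 0.25, a_GG = 322/920 = 0.35, a_AG = 92/920 = 0.10, a_FG = 138/920 = 0.15
  a_EA = 74/1480 = 0.05, a_GA = 296/1480 = 0.20, a_AA = 0/1480 = 0.00, a_FA = 74/1480 = 0.05
  a_EF = 72/720 = 0.10, a_GF = 72/720 = 0.10, a_AF = 288/720 = 0.40, a_FF = 180/720 = 0.25
I − A =
  [   0.95    -0.25    -0.05    -0.10]
  [  -0.25     0.65    -0.20    -0.10]
  [   0.00    -0.10     1.00    -0.40]
  [  -0.25    -0.15    -0.05     0.75]
Compute the cofactors C_ij = (−1)^(i+j)·(3×3 minor ij) of I−A; the adjugate is their transpose:
adj(I−A) = Cᵀ =
  [ 0.432000   0.204750   0.068625   0.121500]
  [ 0.227500   0.663500   0.154125   0.201000]
  [ 0.101250   0.150750   0.375750   0.234000]
  [ 0.196250   0.211000   0.078750   0.534750]
det(I−A) = Σ_j (I−A)_1j·C_1j = (0.95)(0.432000) + (-0.25)(0.227500) + (-0.05)(0.101250) + (-0.10)(0.196250) = 0.3288375
(I − A)⁻¹ = adj(I−A) / det(I−A) ≈
  [   1.31372     0.62265     0.20869     0.36948]
  [   0.69183     2.01771     0.46870     0.61124]
  [   0.30790     0.45843     1.14266     0.71160]
  [   0.59680     0.64165     0.23948     1.62618]
The output multiplier for sector j is the column-j sum of the Leontief inverse (I − A)⁻¹ = adj(I−A) / det(I−A).
Column G of adj(I−A): (0.204750, 0.663500, 0.150750, 0.211000); det(I−A) = 0.3288375.
m_G = (0.204750 + 0.663500 + 0.150750 + 0.211000) / 0.3288375 = 1.23 / 0.3288375 ≈ 3.7404.

m_G = 3.7404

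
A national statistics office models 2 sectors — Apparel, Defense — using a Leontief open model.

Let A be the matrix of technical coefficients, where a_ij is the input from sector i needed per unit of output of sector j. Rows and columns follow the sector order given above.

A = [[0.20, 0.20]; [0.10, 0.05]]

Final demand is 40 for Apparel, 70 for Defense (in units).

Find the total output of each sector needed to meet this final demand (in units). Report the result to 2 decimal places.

I − A =
  [   0.80    -0.20]
  [  -0.10     0.95]
det(I−A) = (0.80)(0.95) − (-0.20)(-0.10) = 0.7400
adj(I−A) = [[0.95, 0.20], [0.10, 0.80]]
(I − A)⁻¹ = adj(I−A) / det(I−A) ≈
  [   1.2838     0.2703]
  [   0.1351     1.0811]
x = (I − A)⁻¹ d = adj(I−A)·d / det(I−A), with det(I−A) = 0.7400:
  x_A = (0.95·40 + 0.20·70) / 0.7400 = 52.00 / 0.7400 ≈ 70.27
  x_D = (0.10·40 + 0.80·70) / 0.7400 = 60.00 / 0.7400 ≈ 81.08

x_A = 70.27, x_D = 81.08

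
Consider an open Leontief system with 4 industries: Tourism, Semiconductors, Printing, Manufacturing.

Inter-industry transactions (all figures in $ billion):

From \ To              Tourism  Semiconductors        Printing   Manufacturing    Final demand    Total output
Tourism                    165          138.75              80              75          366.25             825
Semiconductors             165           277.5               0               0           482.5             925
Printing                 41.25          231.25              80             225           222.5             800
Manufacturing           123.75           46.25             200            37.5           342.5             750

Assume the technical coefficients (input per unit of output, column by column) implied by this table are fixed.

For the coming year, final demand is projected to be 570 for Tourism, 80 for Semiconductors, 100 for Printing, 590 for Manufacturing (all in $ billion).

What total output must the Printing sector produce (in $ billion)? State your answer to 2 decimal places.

Technical coefficients a_ij = z_ij / X_j:
  a_TT = 165/825 = 0.20, a_ST = 165/825 = 0.20, a_PT = 41.25/825 = 0.05, a_MT = 123.75/825 = 0.15
  a_TS = 138.75/925 = 0.15, a_SS = 277.5/925 = 0.30, a_PS = 231.25/925 = 0.25, a_MS = 46.25/925 = 0.05
  a_TP = 80/800 = 0.10, a_SP = 0/800 = 0.00, a_PP = 80/800 = 0.10, a_MP = 200/800 = 0.25
  a_TM = 75/750 = 0.10, a_SM = 0/750 = 0.00, a_PM = 225/750 = 0.30, a_MM = 37.5/750 = 0.05
I − A =
  [   0.80    -0.15    -0.10    -0.10]
  [  -0.20     0.70     0.00     0.00]
  [  -0.05    -0.25     0.90    -0.30]
  [  -0.15    -0.05    -0.25     0.95]
Compute the cofactors C_ij = (−1)^(i+j)·(3×3 minor ij) of I−A; the adjugate is their transpose:
adj(I−A) = Cᵀ =
  [ 0.546000   0.153000   0.084000   0.084000]
  [ 0.156000   0.600000   0.024000   0.024000]
  [ 0.115250   0.212375   0.492000   0.167500]
  [ 0.124750   0.111625   0.144000   0.468500]
det(I−A) = Σ_j (I−A)_1j·C_1j = (0.80)(0.546000) + (-0.15)(0.156000) + (-0.10)(0.115250) + (-0.10)(0.124750) = 0.3894
(I − A)⁻¹ = adj(I−A) / det(I−A) ≈
  [   1.4022     0.3929     0.2157     0.2157]
  [   0.4006     1.5408     0.0616     0.0616]
  [   0.2960     0.5454     1.2635     0.4301]
  [   0.3204     0.2867     0.3698     1.2031]
x = (I − A)⁻¹ d = adj(I−A)·d / det(I−A), with det(I−A) = 0.3894:
  x_T = (0.546000·570 + 0.153000·80 + 0.084000·100 + 0.084000·590) / 0.3894 = 381.42 / 0.3894 ≈ 979.51
  x_S = (0.156000·570 + 0.600000·80 + 0.024000·100 + 0.024000·590) / 0.3894 = 153.48 / 0.3894 ≈ 394.14
  x_P = (0.115250·570 + 0.212375·80 + 0.492000·100 + 0.167500·590) / 0.3894 = 230.7075 / 0.3894 ≈ 592.47
  x_M = (0.124750·570 + 0.111625·80 + 0.144000·100 + 0.468500·590) / 0.3894 = 370.8525 / 0.3894 ≈ 952.37

x_P = 592.47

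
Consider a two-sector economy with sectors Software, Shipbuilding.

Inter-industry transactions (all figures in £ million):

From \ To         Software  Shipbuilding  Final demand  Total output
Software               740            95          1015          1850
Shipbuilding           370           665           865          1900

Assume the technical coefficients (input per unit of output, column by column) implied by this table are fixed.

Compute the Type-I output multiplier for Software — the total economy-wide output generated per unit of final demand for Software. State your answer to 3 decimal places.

m_1 = 2.237

Technical coefficients a_ij = z_ij / X_j:
  a_11 = 740/1850 = 0.40, a_21 = 370/1850 = 0.20
  a_12 = 95/1900 = 0.05, a_22 = 665/1900 = 0.35
I − A =
  [   0.60    -0.05]
  [  -0.20     0.65]
det(I−A) = (0.60)(0.65) − (-0.05)(-0.20) = 0.3800
adj(I−A) = [[0.65, 0.05], [0.20, 0.60]]
(I − A)⁻¹ = adj(I−A) / det(I−A) ≈
  [   1.7105     0.1316]
  [   0.5263     1.5789]
The output multiplier for sector j is the column-j sum of the Leontief inverse (I − A)⁻¹ = adj(I−A) / det(I−A).
Column 1 of adj(I−A): (0.65, 0.20); det(I−A) = 0.3800.
m_1 = (0.65 + 0.20) / 0.3800 = 0.85 / 0.3800 ≈ 2.237.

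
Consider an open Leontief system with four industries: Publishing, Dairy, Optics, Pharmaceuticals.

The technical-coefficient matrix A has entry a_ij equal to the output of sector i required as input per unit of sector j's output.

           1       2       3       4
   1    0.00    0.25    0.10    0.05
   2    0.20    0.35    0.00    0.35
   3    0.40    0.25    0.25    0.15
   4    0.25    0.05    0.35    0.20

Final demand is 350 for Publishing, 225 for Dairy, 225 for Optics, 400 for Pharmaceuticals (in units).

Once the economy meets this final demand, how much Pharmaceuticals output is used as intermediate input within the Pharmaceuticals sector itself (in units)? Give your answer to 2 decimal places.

I − A =
  [   1.00    -0.25    -0.10    -0.05]
  [  -0.20     0.65     0.00    -0.35]
  [  -0.40    -0.25     0.75    -0.15]
  [  -0.25    -0.05    -0.35     0.80]
Compute the cofactors C_ij = (−1)^(i+j)·(3×3 minor ij) of I−A; the adjugate is their transpose:
adj(I−A) = Cᵀ =
  [ 0.312125   0.163875   0.092250   0.108500]
  [ 0.224125   0.495375   0.150750   0.259000]
  [ 0.288750   0.294750   0.432000   0.228000]
  [ 0.237875   0.211125   0.227250   0.419000]
det(I−A) = Σ_j (I−A)_1j·C_1j = (1.00)(0.312125) + (-0.25)(0.224125) + (-0.10)(0.288750) + (-0.05)(0.237875) = 0.215325
(I − A)⁻¹ = adj(I−A) / det(I−A) ≈
  [   1.4496     0.7611     0.4284     0.5039]
  [   1.0409     2.3006     0.7001     1.2028]
  [   1.3410     1.3689     2.0063     1.0589]
  [   1.1047     0.9805     1.0554     1.9459]
First solve x = (I − A)⁻¹ d = adj(I−A)·d / det(I−A); in particular x_4 = (0.237875·350 + 0.211125·225 + 0.227250·225 + 0.419000·400) / 0.215325 = 349.490625 / 0.215325 ≈ 1623.0843.
Intermediate flow from 4 to 4: z_44 = a_44 · x_4 = 0.20 × 349.490625 / 0.215325 = 69.898125 / 0.215325 ≈ 324.62.

z_44 = 324.62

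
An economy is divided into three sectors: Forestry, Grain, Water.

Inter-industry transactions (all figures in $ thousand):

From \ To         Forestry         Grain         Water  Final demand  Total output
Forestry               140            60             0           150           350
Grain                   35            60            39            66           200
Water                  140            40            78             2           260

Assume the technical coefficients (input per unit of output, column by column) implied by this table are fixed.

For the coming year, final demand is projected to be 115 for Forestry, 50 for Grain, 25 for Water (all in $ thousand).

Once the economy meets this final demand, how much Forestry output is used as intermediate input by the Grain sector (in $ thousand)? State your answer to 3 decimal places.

Technical coefficients a_ij = z_ij / X_j:
  a_FF = 140/350 = 0.40, a_GF = 35/350 = 0.10, a_WF = 140/350 = 0.40
  a_FG = 60/200 = 0.30, a_GG = 60/200 = 0.30, a_WG = 40/200 = 0.20
  a_FW = 0/260 = 0.00, a_GW = 39/260 = 0.15, a_WW = 78/260 = 0.30
I − A =
  [   0.60    -0.30     0.00]
  [  -0.10     0.70    -0.15]
  [  -0.40    -0.20     0.70]
Cofactors of I−A, C_ij = (−1)^(i+j)·(minor ij) (rows/columns in the sector order above):
  C_11 = (0.70)(0.70) − (-0.15)(-0.20) = 0.4600
  C_12 = −[(-0.10)(0.70) − (-0.15)(-0.40)] = 0.1300
  C_13 = (-0.10)(-0.20) − (0.70)(-0.40) = 0.3000
  C_21 = −[(-0.30)(0.70) − (0.00)(-0.20)] = 0.2100
  C_22 = (0.60)(0.70) − (0.00)(-0.40) = 0.4200
  C_23 = −[(0.60)(-0.20) − (-0.30)(-0.40)] = 0.2400
  C_31 = (-0.30)(-0.15) − (0.00)(0.70) = 0.0450
  C_32 = −[(0.60)(-0.15) − (0.00)(-0.10)] = 0.0900
  C_33 = (0.60)(0.70) − (-0.30)(-0.10) = 0.3900
det(I−A) = Σ_j (I−A)_1j·C_1j = (0.60)(0.4600) + (-0.30)(0.1300) + (0.00)(0.3000) = 0.2370
adj(I−A) = Cᵀ =
  [ 0.4600   0.2100   0.0450]
  [ 0.1300   0.4200   0.0900]
  [ 0.3000   0.2400   0.3900]
(I − A)⁻¹ = adj(I−A) / det(I−A) ≈
  [   1.9409     0.8861     0.1899]
  [   0.5485     1.7722     0.3797]
  [   1.2658     1.0127     1.6456]
First solve x = (I − A)⁻¹ d = adj(I−A)·d / det(I−A); in particular x_G = (0.1300·115 + 0.4200·50 + 0.0900·25) / 0.2370 = 38.20 / 0.2370 ≈ 161.18143.
Intermediate flow from F to G: z_FG = a_FG · x_G = 0.30 × 38.20 / 0.2370 = 11.46 / 0.2370 ≈ 48.354.

z_FG = 48.354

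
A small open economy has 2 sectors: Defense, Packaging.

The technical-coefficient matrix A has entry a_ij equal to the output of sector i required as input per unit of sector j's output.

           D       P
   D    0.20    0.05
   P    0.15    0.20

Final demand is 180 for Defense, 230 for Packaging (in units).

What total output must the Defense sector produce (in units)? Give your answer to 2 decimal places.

x_D = 245.85

I − A =
  [   0.80    -0.05]
  [  -0.15     0.80]
det(I−A) = (0.80)(0.80) − (-0.05)(-0.15) = 0.6325
adj(I−A) = [[0.80, 0.05], [0.15, 0.80]]
(I − A)⁻¹ = adj(I−A) / det(I−A) ≈
  [   1.2648     0.0791]
  [   0.2372     1.2648]
x = (I − A)⁻¹ d = adj(I−A)·d / det(I−A), with det(I−A) = 0.6325:
  x_D = (0.80·180 + 0.05·230) / 0.6325 = 155.50 / 0.6325 ≈ 245.85
  x_P = (0.15·180 + 0.80·230) / 0.6325 = 211.00 / 0.6325 ≈ 333.60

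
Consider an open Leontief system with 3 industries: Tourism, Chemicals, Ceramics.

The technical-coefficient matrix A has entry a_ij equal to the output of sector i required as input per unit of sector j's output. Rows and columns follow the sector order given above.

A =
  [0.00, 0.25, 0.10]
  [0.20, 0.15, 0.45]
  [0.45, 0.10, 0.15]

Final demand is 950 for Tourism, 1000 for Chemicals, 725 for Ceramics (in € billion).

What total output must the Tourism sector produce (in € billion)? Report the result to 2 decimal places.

I − A =
  [   1.00    -0.25    -0.10]
  [  -0.20     0.85    -0.45]
  [  -0.45    -0.10     0.85]
Cofactors of I−A, C_ij = (−1)^(i+j)·(minor ij) (rows/columns in the sector order above):
  C_11 = (0.85)(0.85) − (-0.45)(-0.10) = 0.6775
  C_12 = −[(-0.20)(0.85) − (-0.45)(-0.45)] = 0.3725
  C_13 = (-0.20)(-0.10) − (0.85)(-0.45) = 0.4025
  C_21 = −[(-0.25)(0.85) − (-0.10)(-0.10)] = 0.2225
  C_22 = (1.00)(0.85) − (-0.10)(-0.45) = 0.8050
  C_23 = −[(1.00)(-0.10) − (-0.25)(-0.45)] = 0.2125
  C_31 = (-0.25)(-0.45) − (-0.10)(0.85) = 0.1975
  C_32 = −[(1.00)(-0.45) − (-0.10)(-0.20)] = 0.4700
  C_33 = (1.00)(0.85) − (-0.25)(-0.20) = 0.8000
det(I−A) = Σ_j (I−A)_1j·C_1j = (1.00)(0.6775) + (-0.25)(0.3725) + (-0.10)(0.4025) = 0.544125
adj(I−A) = Cᵀ =
  [ 0.6775   0.2225   0.1975]
  [ 0.3725   0.8050   0.4700]
  [ 0.4025   0.2125   0.8000]
(I − A)⁻¹ = adj(I−A) / det(I−A) ≈
  [   1.2451     0.4089     0.3630]
  [   0.6846     1.4794     0.8638]
  [   0.7397     0.3905     1.4703]
x = (I − A)⁻¹ d = adj(I−A)·d / det(I−A), with det(I−A) = 0.544125:
  x_1 = (0.6775·950 + 0.2225·1000 + 0.1975·725) / 0.544125 = 1009.3125 / 0.544125 ≈ 1854.93
  x_2 = (0.3725·950 + 0.8050·1000 + 0.4700·725) / 0.544125 = 1499.625 / 0.544125 ≈ 2756.03
  x_3 = (0.4025·950 + 0.2125·1000 + 0.8000·725) / 0.544125 = 1174.875 / 0.544125 ≈ 2159.20

x_1 = 1854.93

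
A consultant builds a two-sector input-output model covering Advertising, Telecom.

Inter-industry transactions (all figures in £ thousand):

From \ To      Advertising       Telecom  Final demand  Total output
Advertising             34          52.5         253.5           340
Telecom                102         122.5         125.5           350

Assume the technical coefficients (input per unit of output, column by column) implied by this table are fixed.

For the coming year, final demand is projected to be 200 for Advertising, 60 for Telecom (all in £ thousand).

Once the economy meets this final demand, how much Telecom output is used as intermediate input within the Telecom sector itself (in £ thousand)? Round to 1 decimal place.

z_22 = 73.9

Technical coefficients a_ij = z_ij / X_j:
  a_11 = 34/340 = 0.10, a_21 = 102/340 = 0.30
  a_12 = 52.5/350 = 0.15, a_22 = 122.5/350 = 0.35
I − A =
  [   0.90    -0.15]
  [  -0.30     0.65]
det(I−A) = (0.90)(0.65) − (-0.15)(-0.30) = 0.5400
adj(I−A) = [[0.65, 0.15], [0.30, 0.90]]
(I − A)⁻¹ = adj(I−A) / det(I−A) ≈
  [   1.2037     0.2778]
  [   0.5556     1.6667]
First solve x = (I − A)⁻¹ d = adj(I−A)·d / det(I−A); in particular x_2 = (0.30·200 + 0.90·60) / 0.5400 = 114.00 / 0.5400 ≈ 211.111.
Intermediate flow from 2 to 2: z_22 = a_22 · x_2 = 0.35 × 114.00 / 0.5400 = 39.90 / 0.5400 ≈ 73.9.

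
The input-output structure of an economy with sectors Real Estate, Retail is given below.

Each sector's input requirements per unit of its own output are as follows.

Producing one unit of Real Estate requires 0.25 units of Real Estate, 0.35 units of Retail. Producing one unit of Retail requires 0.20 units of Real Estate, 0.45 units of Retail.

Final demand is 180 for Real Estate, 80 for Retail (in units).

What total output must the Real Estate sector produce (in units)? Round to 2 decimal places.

x_1 = 335.77

I − A =
  [   0.75    -0.20]
  [  -0.35     0.55]
det(I−A) = (0.75)(0.55) − (-0.20)(-0.35) = 0.3425
adj(I−A) = [[0.55, 0.20], [0.35, 0.75]]
(I − A)⁻¹ = adj(I−A) / det(I−A) ≈
  [   1.6058     0.5839]
  [   1.0219     2.1898]
x = (I − A)⁻¹ d = adj(I−A)·d / det(I−A), with det(I−A) = 0.3425:
  x_1 = (0.55·180 + 0.20·80) / 0.3425 = 115.00 / 0.3425 ≈ 335.77
  x_2 = (0.35·180 + 0.75·80) / 0.3425 = 123.00 / 0.3425 ≈ 359.12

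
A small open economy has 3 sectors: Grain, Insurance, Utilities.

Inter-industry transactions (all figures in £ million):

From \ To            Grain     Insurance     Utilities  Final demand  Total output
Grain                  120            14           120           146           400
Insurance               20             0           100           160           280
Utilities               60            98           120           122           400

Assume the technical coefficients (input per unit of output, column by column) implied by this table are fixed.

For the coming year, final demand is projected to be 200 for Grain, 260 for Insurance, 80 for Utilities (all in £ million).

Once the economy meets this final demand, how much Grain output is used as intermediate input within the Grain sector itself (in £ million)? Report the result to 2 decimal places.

Technical coefficients a_ij = z_ij / X_j:
  a_GG = 120/400 = 0.30, a_IG = 20/400 = 0.05, a_UG = 60/400 = 0.15
  a_GI = 14/280 = 0.05, a_II = 0/280 = 0.00, a_UI = 98/280 = 0.35
  a_GU = 120/400 = 0.30, a_IU = 100/400 = 0.25, a_UU = 120/400 = 0.30
I − A =
  [   0.70    -0.05    -0.30]
  [  -0.05     1.00    -0.25]
  [  -0.15    -0.35     0.70]
Cofactors of I−A, C_ij = (−1)^(i+j)·(minor ij) (rows/columns in the sector order above):
  C_11 = (1.00)(0.70) − (-0.25)(-0.35) = 0.6125
  C_12 = −[(-0.05)(0.70) − (-0.25)(-0.15)] = 0.0725
  C_13 = (-0.05)(-0.35) − (1.00)(-0.15) = 0.1675
  C_21 = −[(-0.05)(0.70) − (-0.30)(-0.35)] = 0.1400
  C_22 = (0.70)(0.70) − (-0.30)(-0.15) = 0.4450
  C_23 = −[(0.70)(-0.35) − (-0.05)(-0.15)] = 0.2525
  C_31 = (-0.05)(-0.25) − (-0.30)(1.00) = 0.3125
  C_32 = −[(0.70)(-0.25) − (-0.30)(-0.05)] = 0.1900
  C_33 = (0.70)(1.00) − (-0.05)(-0.05) = 0.6975
det(I−A) = Σ_j (I−A)_1j·C_1j = (0.70)(0.6125) + (-0.05)(0.0725) + (-0.30)(0.1675) = 0.374875
adj(I−A) = Cᵀ =
  [ 0.6125   0.1400   0.3125]
  [ 0.0725   0.4450   0.1900]
  [ 0.1675   0.2525   0.6975]
(I − A)⁻¹ = adj(I−A) / det(I−A) ≈
  [   1.6339     0.3735     0.8336]
  [   0.1934     1.1871     0.5068]
  [   0.4468     0.6736     1.8606]
First solve x = (I − A)⁻¹ d = adj(I−A)·d / det(I−A); in particular x_G = (0.6125·200 + 0.1400·260 + 0.3125·80) / 0.374875 = 183.90 / 0.374875 ≈ 490.5635.
Intermediate flow from G to G: z_GG = a_GG · x_G = 0.30 × 183.90 / 0.374875 = 55.17 / 0.374875 ≈ 147.17.

z_GG = 147.17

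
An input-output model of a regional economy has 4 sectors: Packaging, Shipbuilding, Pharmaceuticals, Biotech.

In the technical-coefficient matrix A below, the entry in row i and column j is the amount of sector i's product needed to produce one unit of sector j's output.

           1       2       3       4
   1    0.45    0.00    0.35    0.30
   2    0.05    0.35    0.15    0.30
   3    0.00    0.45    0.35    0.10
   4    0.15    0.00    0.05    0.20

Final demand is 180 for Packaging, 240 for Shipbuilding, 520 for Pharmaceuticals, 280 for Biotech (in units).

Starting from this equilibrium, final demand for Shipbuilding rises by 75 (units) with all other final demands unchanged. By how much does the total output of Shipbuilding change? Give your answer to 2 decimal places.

Δx_2 = 158.66

I − A =
  [   0.55     0.00    -0.35    -0.30]
  [  -0.05     0.65    -0.15    -0.30]
  [   0.00    -0.45     0.65    -0.10]
  [  -0.15     0.00    -0.05     0.80]
Compute the cofactors C_ij = (−1)^(i+j)·(3×3 minor ij) of I−A; the adjugate is their transpose:
adj(I−A) = Cᵀ =
  [ 0.274000   0.132750   0.191750   0.176500]
  [ 0.057250   0.248750   0.098000   0.127000]
  [ 0.048000   0.177750   0.256750   0.116750]
  [ 0.054375   0.036000   0.052000   0.187375]
det(I−A) = Σ_j (I−A)_1j·C_1j = (0.55)(0.274000) + (0.00)(0.057250) + (-0.35)(0.048000) + (-0.30)(0.054375) = 0.1175875
(I − A)⁻¹ = adj(I−A) / det(I−A) ≈
  [   2.3302     1.1289     1.6307     1.5010]
  [   0.4869     2.1154     0.8334     1.0800]
  [   0.4082     1.5116     2.1835     0.9929]
  [   0.4624     0.3062     0.4422     1.5935]
Δx = (I − A)⁻¹ Δd with Δd having +75 in the Shipbuilding component and 0 elsewhere.
So Δx_2 = L_22 · (+75), where L_22 = adj(I−A)_22 / det(I−A) = 0.248750 / 0.1175875.
Δx_2 = 0.248750 × (+75) / 0.1175875 = 18.65625 / 0.1175875 ≈ 158.66.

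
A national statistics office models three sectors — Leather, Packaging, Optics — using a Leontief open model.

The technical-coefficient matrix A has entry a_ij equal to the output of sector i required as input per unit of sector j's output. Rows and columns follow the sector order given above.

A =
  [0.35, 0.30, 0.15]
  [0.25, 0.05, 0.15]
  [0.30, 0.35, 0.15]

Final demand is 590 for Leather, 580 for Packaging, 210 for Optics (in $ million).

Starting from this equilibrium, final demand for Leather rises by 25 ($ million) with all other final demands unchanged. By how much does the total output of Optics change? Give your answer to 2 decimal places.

Δx_3 = 26.04

I − A =
  [   0.65    -0.30    -0.15]
  [  -0.25     0.95    -0.15]
  [  -0.30    -0.35     0.85]
Cofactors of I−A, C_ij = (−1)^(i+j)·(minor ij) (rows/columns in the sector order above):
  C_11 = (0.95)(0.85) − (-0.15)(-0.35) = 0.7550
  C_12 = −[(-0.25)(0.85) − (-0.15)(-0.30)] = 0.2575
  C_13 = (-0.25)(-0.35) − (0.95)(-0.30) = 0.3725
  C_21 = −[(-0.30)(0.85) − (-0.15)(-0.35)] = 0.3075
  C_22 = (0.65)(0.85) − (-0.15)(-0.30) = 0.5075
  C_23 = −[(0.65)(-0.35) − (-0.30)(-0.30)] = 0.3175
  C_31 = (-0.30)(-0.15) − (-0.15)(0.95) = 0.1875
  C_32 = −[(0.65)(-0.15) − (-0.15)(-0.25)] = 0.1350
  C_33 = (0.65)(0.95) − (-0.30)(-0.25) = 0.5425
det(I−A) = Σ_j (I−A)_1j·C_1j = (0.65)(0.7550) + (-0.30)(0.2575) + (-0.15)(0.3725) = 0.357625
adj(I−A) = Cᵀ =
  [ 0.7550   0.3075   0.1875]
  [ 0.2575   0.5075   0.1350]
  [ 0.3725   0.3175   0.5425]
(I − A)⁻¹ = adj(I−A) / det(I−A) ≈
  [   2.1111     0.8598     0.5243]
  [   0.7200     1.4191     0.3775]
  [   1.0416     0.8878     1.5170]
Δx = (I − A)⁻¹ Δd with Δd having +25 in the Leather component and 0 elsewhere.
So Δx_3 = L_31 · (+25), where L_31 = adj(I−A)_31 / det(I−A) = 0.3725 / 0.357625.
Δx_3 = 0.3725 × (+25) / 0.357625 = 9.3125 / 0.357625 ≈ 26.04.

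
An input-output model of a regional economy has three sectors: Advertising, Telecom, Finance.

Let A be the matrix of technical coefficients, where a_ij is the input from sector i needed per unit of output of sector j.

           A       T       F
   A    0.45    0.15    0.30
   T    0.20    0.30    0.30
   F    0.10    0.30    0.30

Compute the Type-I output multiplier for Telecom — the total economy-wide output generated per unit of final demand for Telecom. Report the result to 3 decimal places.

I − A =
  [   0.55    -0.15    -0.30]
  [  -0.20     0.70    -0.30]
  [  -0.10    -0.30     0.70]
Cofactors of I−A, C_ij = (−1)^(i+j)·(minor ij) (rows/columns in the sector order above):
  C_11 = (0.70)(0.70) − (-0.30)(-0.30) = 0.4000
  C_12 = −[(-0.20)(0.70) − (-0.30)(-0.10)] = 0.1700
  C_13 = (-0.20)(-0.30) − (0.70)(-0.10) = 0.1300
  C_21 = −[(-0.15)(0.70) − (-0.30)(-0.30)] = 0.1950
  C_22 = (0.55)(0.70) − (-0.30)(-0.10) = 0.3550
  C_23 = −[(0.55)(-0.30) − (-0.15)(-0.10)] = 0.1800
  C_31 = (-0.15)(-0.30) − (-0.30)(0.70) = 0.2550
  C_32 = −[(0.55)(-0.30) − (-0.30)(-0.20)] = 0.2250
  C_33 = (0.55)(0.70) − (-0.15)(-0.20) = 0.3550
det(I−A) = Σ_j (I−A)_1j·C_1j = (0.55)(0.4000) + (-0.15)(0.1700) + (-0.30)(0.1300) = 0.1555
adj(I−A) = Cᵀ =
  [ 0.4000   0.1950   0.2550]
  [ 0.1700   0.3550   0.2250]
  [ 0.1300   0.1800   0.3550]
(I − A)⁻¹ = adj(I−A) / det(I−A) ≈
  [   2.5723     1.2540     1.6399]
  [   1.0932     2.2830     1.4469]
  [   0.8360     1.1576     2.2830]
The output multiplier for sector j is the column-j sum of the Leontief inverse (I − A)⁻¹ = adj(I−A) / det(I−A).
Column T of adj(I−A): (0.1950, 0.3550, 0.1800); det(I−A) = 0.1555.
m_T = (0.1950 + 0.3550 + 0.1800) / 0.1555 = 0.73 / 0.1555 ≈ 4.695.

m_T = 4.695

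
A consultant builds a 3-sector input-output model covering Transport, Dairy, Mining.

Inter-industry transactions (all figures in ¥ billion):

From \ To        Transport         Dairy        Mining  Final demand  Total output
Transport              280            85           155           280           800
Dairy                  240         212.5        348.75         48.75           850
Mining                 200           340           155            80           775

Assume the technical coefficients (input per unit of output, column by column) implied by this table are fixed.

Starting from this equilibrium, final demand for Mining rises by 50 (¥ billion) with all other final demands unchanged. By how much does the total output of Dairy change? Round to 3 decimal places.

Δx_2 = 100.000

Technical coefficients a_ij = z_ij / X_j:
  a_11 = 280/800 = 0.35, a_21 = 240/800 = 0.30, a_31 = 200/800 = 0.25
  a_12 = 85/850 = 0.10, a_22 = 212.5/850 = 0.25, a_32 = 340/850 = 0.40
  a_13 = 155/775 = 0.20, a_23 = 348.75/775 = 0.45, a_33 = 155/775 = 0.20
I − A =
  [   0.65    -0.10    -0.20]
  [  -0.30     0.75    -0.45]
  [  -0.25    -0.40     0.80]
Cofactors of I−A, C_ij = (−1)^(i+j)·(minor ij) (rows/columns in the sector order above):
  C_11 = (0.75)(0.80) − (-0.45)(-0.40) = 0.4200
  C_12 = −[(-0.30)(0.80) − (-0.45)(-0.25)] = 0.3525
  C_13 = (-0.30)(-0.40) − (0.75)(-0.25) = 0.3075
  C_21 = −[(-0.10)(0.80) − (-0.20)(-0.40)] = 0.1600
  C_22 = (0.65)(0.80) − (-0.20)(-0.25) = 0.4700
  C_23 = −[(0.65)(-0.40) − (-0.10)(-0.25)] = 0.2850
  C_31 = (-0.10)(-0.45) − (-0.20)(0.75) = 0.1950
  C_32 = −[(0.65)(-0.45) − (-0.20)(-0.30)] = 0.3525
  C_33 = (0.65)(0.75) − (-0.10)(-0.30) = 0.4575
det(I−A) = Σ_j (I−A)_1j·C_1j = (0.65)(0.4200) + (-0.10)(0.3525) + (-0.20)(0.3075) = 0.17625
adj(I−A) = Cᵀ =
  [ 0.4200   0.1600   0.1950]
  [ 0.3525   0.4700   0.3525]
  [ 0.3075   0.2850   0.4575]
(I − A)⁻¹ = adj(I−A) / det(I−A) ≈
  [   2.3830     0.9078     1.1064]
  [   2.0000     2.6667     2.0000]
  [   1.7447     1.6170     2.5957]
Δx = (I − A)⁻¹ Δd with Δd having +50 in the Mining component and 0 elsewhere.
So Δx_2 = L_23 · (+50), where L_23 = adj(I−A)_23 / det(I−A) = 0.3525 / 0.17625.
Δx_2 = 0.3525 × (+50) / 0.17625 = 17.625 / 0.17625 = 100.000.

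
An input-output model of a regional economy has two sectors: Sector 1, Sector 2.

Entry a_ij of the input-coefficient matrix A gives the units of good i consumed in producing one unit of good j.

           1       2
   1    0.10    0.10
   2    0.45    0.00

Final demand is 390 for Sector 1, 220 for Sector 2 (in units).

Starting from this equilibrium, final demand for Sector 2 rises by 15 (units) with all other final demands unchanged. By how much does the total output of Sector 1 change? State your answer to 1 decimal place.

Δx_1 = 1.8

I − A =
  [   0.90    -0.10]
  [  -0.45     1.00]
det(I−A) = (0.90)(1.00) − (-0.10)(-0.45) = 0.8550
adj(I−A) = [[1.00, 0.10], [0.45, 0.90]]
(I − A)⁻¹ = adj(I−A) / det(I−A) ≈
  [   1.1696     0.1170]
  [   0.5263     1.0526]
Δx = (I − A)⁻¹ Δd with Δd having +15 in the Sector 2 component and 0 elsewhere.
So Δx_1 = L_12 · (+15), where L_12 = adj(I−A)_12 / det(I−A) = 0.10 / 0.8550.
Δx_1 = 0.10 × (+15) / 0.8550 = 1.50 / 0.8550 ≈ 1.8.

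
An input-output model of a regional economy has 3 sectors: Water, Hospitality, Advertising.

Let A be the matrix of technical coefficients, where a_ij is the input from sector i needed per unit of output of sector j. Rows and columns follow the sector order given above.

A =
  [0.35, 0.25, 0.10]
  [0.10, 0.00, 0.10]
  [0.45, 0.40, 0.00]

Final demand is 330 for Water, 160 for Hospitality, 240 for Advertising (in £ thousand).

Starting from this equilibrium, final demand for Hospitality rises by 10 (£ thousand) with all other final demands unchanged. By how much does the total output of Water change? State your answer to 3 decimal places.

I − A =
  [   0.65    -0.25    -0.10]
  [  -0.10     1.00    -0.10]
  [  -0.45    -0.40     1.00]
Cofactors of I−A, C_ij = (−1)^(i+j)·(minor ij) (rows/columns in the sector order above):
  C_11 = (1.00)(1.00) − (-0.10)(-0.40) = 0.9600
  C_12 = −[(-0.10)(1.00) − (-0.10)(-0.45)] = 0.1450
  C_13 = (-0.10)(-0.40) − (1.00)(-0.45) = 0.4900
  C_21 = −[(-0.25)(1.00) − (-0.10)(-0.40)] = 0.2900
  C_22 = (0.65)(1.00) − (-0.10)(-0.45) = 0.6050
  C_23 = −[(0.65)(-0.40) − (-0.25)(-0.45)] = 0.3725
  C_31 = (-0.25)(-0.10) − (-0.10)(1.00) = 0.1250
  C_32 = −[(0.65)(-0.10) − (-0.10)(-0.10)] = 0.0750
  C_33 = (0.65)(1.00) − (-0.25)(-0.10) = 0.6250
det(I−A) = Σ_j (I−A)_1j·C_1j = (0.65)(0.9600) + (-0.25)(0.1450) + (-0.10)(0.4900) = 0.53875
adj(I−A) = Cᵀ =
  [ 0.9600   0.2900   0.1250]
  [ 0.1450   0.6050   0.0750]
  [ 0.4900   0.3725   0.6250]
(I − A)⁻¹ = adj(I−A) / det(I−A) ≈
  [   1.7819     0.5383     0.2320]
  [   0.2691     1.1230     0.1392]
  [   0.9095     0.6914     1.1601]
Δx = (I − A)⁻¹ Δd with Δd having +10 in the Hospitality component and 0 elsewhere.
So Δx_W = L_WH · (+10), where L_WH = adj(I−A)_WH / det(I−A) = 0.2900 / 0.53875.
Δx_W = 0.2900 × (+10) / 0.53875 = 2.90 / 0.53875 ≈ 5.383.

Δx_W = 5.383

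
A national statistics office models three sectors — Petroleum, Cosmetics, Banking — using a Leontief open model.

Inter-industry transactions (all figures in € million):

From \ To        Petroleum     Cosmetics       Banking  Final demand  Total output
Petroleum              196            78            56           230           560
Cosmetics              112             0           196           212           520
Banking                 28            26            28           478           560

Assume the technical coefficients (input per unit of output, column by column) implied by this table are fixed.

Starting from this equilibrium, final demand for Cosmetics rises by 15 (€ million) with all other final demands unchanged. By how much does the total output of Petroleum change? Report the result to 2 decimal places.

Δx_P = 3.89

Technical coefficients a_ij = z_ij / X_j:
  a_PP = 196/560 = 0.35, a_CP = 112/560 = 0.20, a_BP = 28/560 = 0.05
  a_PC = 78/520 = 0.15, a_CC = 0/520 = 0.00, a_BC = 26/520 = 0.05
  a_PB = 56/560 = 0.10, a_CB = 196/560 = 0.35, a_BB = 28/560 = 0.05
I − A =
  [   0.65    -0.15    -0.10]
  [  -0.20     1.00    -0.35]
  [  -0.05    -0.05     0.95]
Cofactors of I−A, C_ij = (−1)^(i+j)·(minor ij) (rows/columns in the sector order above):
  C_11 = (1.00)(0.95) − (-0.35)(-0.05) = 0.9325
  C_12 = −[(-0.20)(0.95) − (-0.35)(-0.05)] = 0.2075
  C_13 = (-0.20)(-0.05) − (1.00)(-0.05) = 0.0600
  C_21 = −[(-0.15)(0.95) − (-0.10)(-0.05)] = 0.1475
  C_22 = (0.65)(0.95) − (-0.10)(-0.05) = 0.6125
  C_23 = −[(0.65)(-0.05) − (-0.15)(-0.05)] = 0.0400
  C_31 = (-0.15)(-0.35) − (-0.10)(1.00) = 0.1525
  C_32 = −[(0.65)(-0.35) − (-0.10)(-0.20)] = 0.2475
  C_33 = (0.65)(1.00) − (-0.15)(-0.20) = 0.6200
det(I−A) = Σ_j (I−A)_1j·C_1j = (0.65)(0.9325) + (-0.15)(0.2075) + (-0.10)(0.0600) = 0.5690
adj(I−A) = Cᵀ =
  [ 0.9325   0.1475   0.1525]
  [ 0.2075   0.6125   0.2475]
  [ 0.0600   0.0400   0.6200]
(I − A)⁻¹ = adj(I−A) / det(I−A) ≈
  [   1.6388     0.2592     0.2680]
  [   0.3647     1.0764     0.4350]
  [   0.1054     0.0703     1.0896]
Δx = (I − A)⁻¹ Δd with Δd having +15 in the Cosmetics component and 0 elsewhere.
So Δx_P = L_PC · (+15), where L_PC = adj(I−A)_PC / det(I−A) = 0.1475 / 0.5690.
Δx_P = 0.1475 × (+15) / 0.5690 = 2.2125 / 0.5690 ≈ 3.89.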